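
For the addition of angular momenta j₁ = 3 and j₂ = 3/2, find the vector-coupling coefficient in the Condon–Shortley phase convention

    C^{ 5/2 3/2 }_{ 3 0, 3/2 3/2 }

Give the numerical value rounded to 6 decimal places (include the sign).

triangle: 2!*4!*1!/8! = 48/40320
(j±m)!: 3!*3!*3!*0!*4!*1! = 5184
prefactor² = (2J+1)*Δ*N² = 1296/35
  k=2: +1/(2!*0!*1!*1!*3!*0!) = 1/12
Σ = 1/12  ⇒  CG² = 1296/35*1/12² = 9/35
CG = +√(9/35) = +0.507093

+0.507093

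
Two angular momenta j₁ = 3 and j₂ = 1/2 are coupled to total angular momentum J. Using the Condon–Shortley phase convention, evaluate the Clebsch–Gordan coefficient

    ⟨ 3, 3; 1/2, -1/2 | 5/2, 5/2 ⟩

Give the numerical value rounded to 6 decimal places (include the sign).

+0.925820

j₁+j₂−J=1  J+j₁−j₂=5  J−j₁+j₂=0  j₁+j₂+J+1=7
(j₁±m₁, j₂±m₂, J±M) = (6,0,0,1,5,0)
P² = 86400/7
sum k=0..0:
  [0] +1/120 = 1/120
S = 1/120
C² = P²·S² = 6/7 ; C = +0.925820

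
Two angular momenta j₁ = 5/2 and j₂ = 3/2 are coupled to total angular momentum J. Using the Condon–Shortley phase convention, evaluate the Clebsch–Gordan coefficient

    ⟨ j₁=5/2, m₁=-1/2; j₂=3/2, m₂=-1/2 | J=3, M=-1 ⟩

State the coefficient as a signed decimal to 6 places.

+√(1/60) ≈ +0.129099

j₁+j₂−J=1  J+j₁−j₂=4  J−j₁+j₂=2  j₁+j₂+J+1=8
(j₁±m₁, j₂±m₂, J±M) = (2,3,1,2,2,4)
P² = 48/5
sum k=0..1:
  [0] +1/6 = 1/6
  [1] −1/8 = -1/8
S = 1/24
C² = P²·S² = 1/60 ; C = +0.129099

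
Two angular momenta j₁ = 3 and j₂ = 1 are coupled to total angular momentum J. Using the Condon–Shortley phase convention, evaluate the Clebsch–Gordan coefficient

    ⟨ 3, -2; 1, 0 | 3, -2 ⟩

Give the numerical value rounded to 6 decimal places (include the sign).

-0.577350

√[7·1!5!1!/8! · 1!5!1!1!1!5!] = √(300)
  +(−1)^0/∏(0,1,5,1,0,0)! = 1/120  (running 1/120)
  +(−1)^1/∏(1,0,4,0,1,1)! = -1/24  (running -1/30)
⟨..|..⟩ = √(300)·(-1/30) = -0.577350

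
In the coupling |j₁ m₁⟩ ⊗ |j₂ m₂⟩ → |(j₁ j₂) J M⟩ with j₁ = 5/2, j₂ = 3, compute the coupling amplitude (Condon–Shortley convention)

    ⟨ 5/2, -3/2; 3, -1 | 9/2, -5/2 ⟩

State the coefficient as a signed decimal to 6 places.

triangle: 1!*4!*5!/11! = 2880/39916800
(j±m)!: 1!*4!*2!*4!*2!*7! = 11612160
prefactor² = (2J+1)*Δ*N² = 92160/11
  k=0: +1/(0!*1!*4!*2!*0!*3!) = 1/288
  k=1: −1/(1!*0!*3!*1!*1!*4!) = -1/144
Σ = -1/288  ⇒  CG² = 92160/11*(-1/288)² = 10/99
CG = −√(10/99) = -0.317821

-0.317821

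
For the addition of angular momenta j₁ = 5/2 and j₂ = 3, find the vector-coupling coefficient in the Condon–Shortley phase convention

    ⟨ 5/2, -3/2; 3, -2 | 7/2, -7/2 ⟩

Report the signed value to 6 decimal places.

√[8·2!3!4!/10! · 1!4!1!5!0!7!] = √(9216)
  +(−1)^1/∏(1,1,3,0,0,4)! = -1/144  (running -1/144)
⟨..|..⟩ = √(9216)·(-1/144) = -0.666667

-0.666667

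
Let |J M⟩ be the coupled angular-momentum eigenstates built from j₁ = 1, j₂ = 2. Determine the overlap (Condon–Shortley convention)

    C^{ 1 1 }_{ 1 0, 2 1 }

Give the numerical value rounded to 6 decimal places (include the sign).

−√(3/10) ≈ -0.547723

triangle: 2!*0!*2!/5! = 4/120
(j±m)!: 1!*1!*3!*1!*2!*0! = 12
prefactor² = (2J+1)*Δ*N² = 6/5
  k=1: −1/(1!*1!*0!*2!*0!*0!) = -1/2
Σ = -1/2  ⇒  CG² = 6/5*(-1/2)² = 3/10
CG = −√(3/10) = -0.547723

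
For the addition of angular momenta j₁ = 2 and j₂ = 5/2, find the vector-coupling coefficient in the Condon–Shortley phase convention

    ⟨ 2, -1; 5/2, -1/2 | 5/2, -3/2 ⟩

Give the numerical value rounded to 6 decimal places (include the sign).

−√(6/35) ≈ -0.414039

triangle: 2!×2!×3!/8! = 24/40320
(j±m)!: 1!×3!×2!×3!×1!×4! = 1728
prefactor² = (2J+1)×Δ×N² = 216/35
  k=1: −1/(1!×1!×2!×1!×0!×2!) = -1/4
  k=2: +1/(2!×0!×1!×0!×1!×3!) = 1/12
Σ = -1/6  ⇒  CG² = 216/35×(-1/6)² = 6/35
CG = −√(6/35) = -0.414039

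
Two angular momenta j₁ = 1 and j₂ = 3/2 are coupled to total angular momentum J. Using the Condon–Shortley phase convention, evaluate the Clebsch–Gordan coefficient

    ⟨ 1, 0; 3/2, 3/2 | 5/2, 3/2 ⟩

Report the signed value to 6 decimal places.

+√(2/5) ≈ +0.632456

triangle: 0!×2!×3!/6! = 12/720
(j±m)!: 1!×1!×3!×0!×4!×1! = 144
prefactor² = (2J+1)×Δ×N² = 72/5
  k=0: +1/(0!×0!×1!×3!×1!×0!) = 1/6
Σ = 1/6  ⇒  CG² = 72/5×1/6² = 2/5
CG = +√(2/5) = +0.632456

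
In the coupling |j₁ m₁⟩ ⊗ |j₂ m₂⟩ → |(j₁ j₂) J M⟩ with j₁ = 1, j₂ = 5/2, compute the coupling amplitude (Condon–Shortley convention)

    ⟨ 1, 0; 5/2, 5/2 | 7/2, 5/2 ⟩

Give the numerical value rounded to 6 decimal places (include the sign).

+√(2/7) = +0.534522

triangle: 0!×2!×5!/8! = 240/40320
(j±m)!: 1!×1!×5!×0!×6!×1! = 86400
prefactor² = (2J+1)×Δ×N² = 28800/7
  k=0: +1/(0!×0!×1!×5!×1!×0!) = 1/120
Σ = 1/120  ⇒  CG² = 28800/7×1/120² = 2/7
CG = +√(2/7) = +0.534522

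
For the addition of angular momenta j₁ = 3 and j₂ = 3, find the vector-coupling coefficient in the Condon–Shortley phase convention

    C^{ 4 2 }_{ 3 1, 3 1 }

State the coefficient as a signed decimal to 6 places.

-0.509647

√[9·2!4!4!/11! · 4!2!4!2!6!2!] = √(331776/385)
  +(−1)^0/∏(0,2,2,4,2,0)! = 1/192  (running 1/192)
  +(−1)^1/∏(1,1,1,3,3,1)! = -1/36  (running -13/576)
  +(−1)^2/∏(2,0,0,2,4,2)! = 1/192  (running -5/288)
⟨..|..⟩ = √(331776/385)·(-5/288) = -0.509647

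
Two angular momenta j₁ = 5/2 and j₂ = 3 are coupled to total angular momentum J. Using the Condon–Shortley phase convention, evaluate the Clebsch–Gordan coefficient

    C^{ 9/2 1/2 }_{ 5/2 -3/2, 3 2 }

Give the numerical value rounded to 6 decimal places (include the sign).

√[10·1!4!5!/11! · 1!4!5!1!5!4!] = √(460800/77)
  +(−1)^0/∏(0,1,4,5,0,0)! = 1/2880  (running 1/2880)
  +(−1)^1/∏(1,0,3,4,1,1)! = -1/144  (running -19/2880)
⟨..|..⟩ = √(460800/77)·(-19/2880) = -0.510355

-0.510355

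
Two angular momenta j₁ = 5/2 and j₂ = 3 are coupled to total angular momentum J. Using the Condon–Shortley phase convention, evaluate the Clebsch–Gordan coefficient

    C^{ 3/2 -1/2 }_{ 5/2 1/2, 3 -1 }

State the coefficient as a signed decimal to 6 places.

j₁+j₂−J=4  J+j₁−j₂=1  J−j₁+j₂=2  j₁+j₂+J+1=8
(j₁±m₁, j₂±m₂, J±M) = (3,2,2,4,1,2)
P² = 192/35
sum k=1..2:
  [1] −1/6 = -1/6
  [2] +1/8 = 1/8
S = -1/24
C² = P²·S² = 1/105 ; C = -0.097590

-0.097590  (= −√(1/105))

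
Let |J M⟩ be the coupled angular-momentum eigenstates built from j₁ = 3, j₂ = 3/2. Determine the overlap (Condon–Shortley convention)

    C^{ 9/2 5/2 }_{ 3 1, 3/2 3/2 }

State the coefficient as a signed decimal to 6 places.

√[10·0!6!3!/10! · 4!2!3!0!7!2!] = √(34560)
  +(−1)^0/∏(0,0,2,3,4,0)! = 1/288  (running 1/288)
⟨..|..⟩ = √(34560)·(1/288) = +0.645497

+√(5/12) = +0.645497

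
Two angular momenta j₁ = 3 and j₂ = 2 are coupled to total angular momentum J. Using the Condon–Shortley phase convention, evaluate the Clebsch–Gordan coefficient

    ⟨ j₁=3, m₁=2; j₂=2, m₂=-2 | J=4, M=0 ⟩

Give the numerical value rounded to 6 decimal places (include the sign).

+0.377964  (= +√(1/7))

√[9·1!5!3!/10! · 5!1!0!4!4!4!] = √(20736/7)
  +(−1)^0/∏(0,1,1,0,4,3)! = 1/144  (running 1/144)
⟨..|..⟩ = √(20736/7)·(1/144) = +0.377964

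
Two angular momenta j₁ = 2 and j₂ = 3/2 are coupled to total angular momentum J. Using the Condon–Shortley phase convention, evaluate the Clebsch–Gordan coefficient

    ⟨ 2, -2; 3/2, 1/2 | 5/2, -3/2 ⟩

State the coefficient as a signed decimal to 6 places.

j₁+j₂−J=1  J+j₁−j₂=3  J−j₁+j₂=2  j₁+j₂+J+1=7
(j₁±m₁, j₂±m₂, J±M) = (0,4,2,1,1,4)
P² = 576/35
sum k=1..1:
  [1] −1/6 = -1/6
S = -1/6
C² = P²·S² = 16/35 ; C = -0.676123

-0.676123  (= −√(16/35))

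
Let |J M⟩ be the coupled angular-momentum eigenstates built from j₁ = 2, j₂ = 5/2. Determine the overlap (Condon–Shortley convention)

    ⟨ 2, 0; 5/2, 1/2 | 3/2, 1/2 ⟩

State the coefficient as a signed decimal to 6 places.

+0.239046  (= +√(2/35))

j₁+j₂−J=3  J+j₁−j₂=1  J−j₁+j₂=2  j₁+j₂+J+1=7
(j₁±m₁, j₂±m₂, J±M) = (2,2,3,2,2,1)
P² = 32/35
sum k=1..2:
  [1] −1/4 = -1/4
  [2] +1/2 = 1/2
S = 1/4
C² = P²·S² = 2/35 ; C = +0.239046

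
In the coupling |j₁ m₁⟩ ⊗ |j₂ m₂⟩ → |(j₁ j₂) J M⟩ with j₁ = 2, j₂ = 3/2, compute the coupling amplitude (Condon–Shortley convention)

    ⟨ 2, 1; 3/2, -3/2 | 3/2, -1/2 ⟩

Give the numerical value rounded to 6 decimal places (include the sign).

+0.632456  (= +√(2/5))

triangle: 2!*2!*1!/6! = 4/720
(j±m)!: 3!*1!*0!*3!*1!*2! = 72
prefactor² = (2J+1)*Δ*N² = 8/5
  k=0: +1/(0!*2!*1!*0!*1!*1!) = 1/2
Σ = 1/2  ⇒  CG² = 8/5*1/2² = 2/5
CG = +√(2/5) = +0.632456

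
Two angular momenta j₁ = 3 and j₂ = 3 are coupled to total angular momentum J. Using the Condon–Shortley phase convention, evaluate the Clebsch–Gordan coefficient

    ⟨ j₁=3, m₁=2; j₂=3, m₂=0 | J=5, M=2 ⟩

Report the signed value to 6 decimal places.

+√(1/3) ≈ +0.577350

triangle: 1!*5!*5!/12! = 14400/479001600
(j±m)!: 5!*1!*3!*3!*7!*3! = 130636800
prefactor² = (2J+1)*Δ*N² = 43200
  k=0: +1/(0!*1!*1!*3!*4!*2!) = 1/288
  k=1: −1/(1!*0!*0!*2!*5!*3!) = -1/1440
Σ = 1/360  ⇒  CG² = 43200*1/360² = 1/3
CG = +√(1/3) = +0.577350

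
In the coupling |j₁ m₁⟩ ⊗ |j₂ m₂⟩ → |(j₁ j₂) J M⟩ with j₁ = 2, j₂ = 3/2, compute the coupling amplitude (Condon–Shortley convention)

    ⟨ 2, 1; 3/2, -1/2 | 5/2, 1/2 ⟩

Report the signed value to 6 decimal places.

+√(5/14) ≈ +0.597614

j₁+j₂−J=1  J+j₁−j₂=3  J−j₁+j₂=2  j₁+j₂+J+1=7
(j₁±m₁, j₂±m₂, J±M) = (3,1,1,2,3,2)
P² = 72/35
sum k=0..1:
  [0] +1/2 = 1/2
  [1] −1/12 = -1/12
S = 5/12
C² = P²·S² = 5/14 ; C = +0.597614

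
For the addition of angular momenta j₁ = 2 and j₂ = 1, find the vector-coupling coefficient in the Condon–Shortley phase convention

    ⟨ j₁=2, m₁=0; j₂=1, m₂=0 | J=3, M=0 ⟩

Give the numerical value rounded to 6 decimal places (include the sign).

√[7·0!4!2!/7! · 2!2!1!1!3!3!] = √(48/5)
  +(−1)^0/∏(0,0,2,1,2,1)! = 1/4  (running 1/4)
⟨..|..⟩ = √(48/5)·(1/4) = +0.774597

+0.774597  (= +√(3/5))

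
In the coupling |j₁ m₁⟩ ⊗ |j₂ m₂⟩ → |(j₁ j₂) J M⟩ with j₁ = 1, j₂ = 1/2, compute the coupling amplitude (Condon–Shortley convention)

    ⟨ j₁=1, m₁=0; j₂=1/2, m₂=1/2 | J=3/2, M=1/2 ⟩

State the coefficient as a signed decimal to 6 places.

j₁+j₂−J=0  J+j₁−j₂=2  J−j₁+j₂=1  j₁+j₂+J+1=4
(j₁±m₁, j₂±m₂, J±M) = (1,1,1,0,2,1)
P² = 2/3
sum k=0..0:
  [0] +1/1 = 1
S = 1
C² = P²·S² = 2/3 ; C = +0.816497

+0.816497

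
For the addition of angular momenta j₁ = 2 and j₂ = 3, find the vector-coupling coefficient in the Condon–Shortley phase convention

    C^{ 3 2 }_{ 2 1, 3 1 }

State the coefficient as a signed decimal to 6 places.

-0.500000  (= −√(1/4))

j₁+j₂−J=2  J+j₁−j₂=2  J−j₁+j₂=4  j₁+j₂+J+1=9
(j₁±m₁, j₂±m₂, J±M) = (3,1,4,2,5,1)
P² = 64
sum k=0..1:
  [0] +1/48 = 1/48
  [1] −1/12 = -1/12
S = -1/16
C² = P²·S² = 1/4 ; C = -0.500000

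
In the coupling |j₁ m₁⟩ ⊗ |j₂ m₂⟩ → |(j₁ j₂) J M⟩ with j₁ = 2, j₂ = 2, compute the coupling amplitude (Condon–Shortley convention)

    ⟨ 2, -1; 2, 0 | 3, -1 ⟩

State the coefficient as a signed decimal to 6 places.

-0.447214

j₁+j₂−J=1  J+j₁−j₂=3  J−j₁+j₂=3  j₁+j₂+J+1=8
(j₁±m₁, j₂±m₂, J±M) = (1,3,2,2,2,4)
P² = 36/5
sum k=0..1:
  [0] +1/12 = 1/12
  [1] −1/4 = -1/4
S = -1/6
C² = P²·S² = 1/5 ; C = -0.447214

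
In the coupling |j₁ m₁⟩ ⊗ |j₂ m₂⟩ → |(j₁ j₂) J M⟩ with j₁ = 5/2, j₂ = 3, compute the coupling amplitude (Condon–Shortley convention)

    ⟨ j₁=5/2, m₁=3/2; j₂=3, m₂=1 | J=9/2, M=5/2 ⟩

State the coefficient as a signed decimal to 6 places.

triangle: 1!*4!*5!/11! = 2880/39916800
(j±m)!: 4!*1!*4!*2!*7!*2! = 11612160
prefactor² = (2J+1)*Δ*N² = 92160/11
  k=0: +1/(0!*1!*1!*4!*3!*1!) = 1/144
  k=1: −1/(1!*0!*0!*3!*4!*2!) = -1/288
Σ = 1/288  ⇒  CG² = 92160/11*1/288² = 10/99
CG = +√(10/99) = +0.317821

+0.317821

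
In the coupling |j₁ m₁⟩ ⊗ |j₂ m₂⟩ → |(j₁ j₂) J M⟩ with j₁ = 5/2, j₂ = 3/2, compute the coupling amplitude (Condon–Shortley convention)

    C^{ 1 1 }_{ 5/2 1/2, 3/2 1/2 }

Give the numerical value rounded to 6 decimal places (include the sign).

j₁+j₂−J=3  J+j₁−j₂=2  J−j₁+j₂=0  j₁+j₂+J+1=6
(j₁±m₁, j₂±m₂, J±M) = (3,2,2,1,2,0)
P² = 12/5
sum k=2..2:
  [2] +1/4 = 1/4
S = 1/4
C² = P²·S² = 3/20 ; C = +0.387298

+0.387298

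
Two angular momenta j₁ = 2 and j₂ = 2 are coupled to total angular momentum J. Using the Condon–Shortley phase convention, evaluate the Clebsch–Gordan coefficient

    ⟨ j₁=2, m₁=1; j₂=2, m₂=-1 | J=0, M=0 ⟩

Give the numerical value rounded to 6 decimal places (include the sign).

−√(1/5) ≈ -0.447214

j₁+j₂−J=4  J+j₁−j₂=0  J−j₁+j₂=0  j₁+j₂+J+1=5
(j₁±m₁, j₂±m₂, J±M) = (3,1,1,3,0,0)
P² = 36/5
sum k=1..1:
  [1] −1/6 = -1/6
S = -1/6
C² = P²·S² = 1/5 ; C = -0.447214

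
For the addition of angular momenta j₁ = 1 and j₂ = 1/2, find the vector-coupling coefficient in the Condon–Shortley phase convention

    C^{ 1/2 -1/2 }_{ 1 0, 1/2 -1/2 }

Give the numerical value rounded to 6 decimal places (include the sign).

√[2·1!1!0!/3! · 1!1!0!1!0!1!] = √(1/3)
  +(−1)^0/∏(0,1,1,0,0,0)! = 1  (running 1)
⟨..|..⟩ = √(1/3)·(1) = +0.577350

+√(1/3) ≈ +0.577350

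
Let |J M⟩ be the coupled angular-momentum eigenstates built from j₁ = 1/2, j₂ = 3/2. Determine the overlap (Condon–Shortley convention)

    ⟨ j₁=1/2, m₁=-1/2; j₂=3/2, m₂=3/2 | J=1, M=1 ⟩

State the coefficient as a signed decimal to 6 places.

triangle: 1!*0!*2!/4! = 2/24
(j±m)!: 0!*1!*3!*0!*2!*0! = 12
prefactor² = (2J+1)*Δ*N² = 3
  k=1: −1/(1!*0!*0!*2!*0!*0!) = -1/2
Σ = -1/2  ⇒  CG² = 3*(-1/2)² = 3/4
CG = −√(3/4) = -0.866025

-0.866025  (= −√(3/4))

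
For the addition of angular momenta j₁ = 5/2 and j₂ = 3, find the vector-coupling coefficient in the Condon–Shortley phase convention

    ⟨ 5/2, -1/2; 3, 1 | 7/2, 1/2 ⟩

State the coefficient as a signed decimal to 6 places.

−√(1/63) ≈ -0.125988

j₁+j₂−J=2  J+j₁−j₂=3  J−j₁+j₂=4  j₁+j₂+J+1=10
(j₁±m₁, j₂±m₂, J±M) = (2,3,4,2,4,3)
P² = 9216/175
sum k=0..2:
  [0] +1/288 = 1/288
  [1] −1/12 = -1/12
  [2] +1/16 = 1/16
S = -5/288
C² = P²·S² = 1/63 ; C = -0.125988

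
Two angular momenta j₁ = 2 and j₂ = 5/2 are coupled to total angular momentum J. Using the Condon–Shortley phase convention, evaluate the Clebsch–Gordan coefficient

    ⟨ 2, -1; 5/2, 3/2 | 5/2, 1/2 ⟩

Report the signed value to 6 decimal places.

+√(6/35) = +0.414039

triangle: 2!·2!·3!/8! = 24/40320
(j±m)!: 1!·3!·4!·1!·3!·2! = 1728
prefactor² = (2J+1)·Δ·N² = 216/35
  k=1: −1/(1!·1!·2!·3!·0!·0!) = -1/12
  k=2: +1/(2!·0!·1!·2!·1!·1!) = 1/4
Σ = 1/6  ⇒  CG² = 216/35·1/6² = 6/35
CG = +√(6/35) = +0.414039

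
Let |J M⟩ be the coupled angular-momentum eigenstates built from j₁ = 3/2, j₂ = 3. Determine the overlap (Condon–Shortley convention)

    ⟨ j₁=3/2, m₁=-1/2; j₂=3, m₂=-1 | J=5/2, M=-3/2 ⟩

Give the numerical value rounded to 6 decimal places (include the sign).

−√(7/20) = -0.591608

triangle: 2!×1!×4!/8! = 48/40320
(j±m)!: 1!×2!×2!×4!×1!×4! = 2304
prefactor² = (2J+1)×Δ×N² = 576/35
  k=1: −1/(1!×1!×1!×1!×0!×3!) = -1/6
  k=2: +1/(2!×0!×0!×0!×1!×4!) = 1/48
Σ = -7/48  ⇒  CG² = 576/35×(-7/48)² = 7/20
CG = −√(7/20) = -0.591608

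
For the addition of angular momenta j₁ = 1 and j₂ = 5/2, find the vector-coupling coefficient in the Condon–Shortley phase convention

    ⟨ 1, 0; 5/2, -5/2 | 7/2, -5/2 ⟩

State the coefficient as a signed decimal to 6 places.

√[8·0!2!5!/8! · 1!1!0!5!1!6!] = √(28800/7)
  +(−1)^0/∏(0,0,1,0,1,5)! = 1/120  (running 1/120)
⟨..|..⟩ = √(28800/7)·(1/120) = +0.534522

+√(2/7) ≈ +0.534522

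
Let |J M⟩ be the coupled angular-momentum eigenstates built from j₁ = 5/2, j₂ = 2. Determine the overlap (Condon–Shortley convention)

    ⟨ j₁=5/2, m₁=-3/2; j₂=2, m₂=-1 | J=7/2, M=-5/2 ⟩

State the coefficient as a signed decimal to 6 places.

−√(1/63) ≈ -0.125988

√[8·1!4!3!/9! · 1!4!1!3!1!6!] = √(2304/7)
  +(−1)^0/∏(0,1,4,1,0,2)! = 1/48  (running 1/48)
  +(−1)^1/∏(1,0,3,0,1,3)! = -1/36  (running -1/144)
⟨..|..⟩ = √(2304/7)·(-1/144) = -0.125988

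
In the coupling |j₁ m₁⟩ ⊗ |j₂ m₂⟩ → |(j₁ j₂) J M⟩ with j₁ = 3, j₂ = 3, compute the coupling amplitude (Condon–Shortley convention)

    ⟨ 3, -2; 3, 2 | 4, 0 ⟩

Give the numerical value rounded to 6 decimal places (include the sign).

j₁+j₂−J=2  J+j₁−j₂=4  J−j₁+j₂=4  j₁+j₂+J+1=11
(j₁±m₁, j₂±m₂, J±M) = (1,5,5,1,4,4)
P² = 165888/77
sum k=1..2:
  [1] −1/576 = -1/576
  [2] +1/72 = 1/72
S = 7/576
C² = P²·S² = 7/22 ; C = +0.564076

+0.564076  (= +√(7/22))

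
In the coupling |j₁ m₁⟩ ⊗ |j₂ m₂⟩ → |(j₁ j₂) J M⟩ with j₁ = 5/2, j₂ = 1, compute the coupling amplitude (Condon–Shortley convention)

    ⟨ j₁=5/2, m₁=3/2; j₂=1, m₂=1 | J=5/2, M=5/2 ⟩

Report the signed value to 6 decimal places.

j₁+j₂−J=1  J+j₁−j₂=4  J−j₁+j₂=1  j₁+j₂+J+1=7
(j₁±m₁, j₂±m₂, J±M) = (4,1,2,0,5,0)
P² = 1152/7
sum k=1..1:
  [1] −1/24 = -1/24
S = -1/24
C² = P²·S² = 2/7 ; C = -0.534522

−√(2/7) ≈ -0.534522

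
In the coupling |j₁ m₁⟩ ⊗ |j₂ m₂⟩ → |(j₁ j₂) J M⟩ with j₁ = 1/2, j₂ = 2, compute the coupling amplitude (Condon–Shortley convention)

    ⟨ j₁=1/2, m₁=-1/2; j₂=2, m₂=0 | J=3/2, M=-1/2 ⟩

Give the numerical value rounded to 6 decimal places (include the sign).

-0.632456  (= −√(2/5))

j₁+j₂−J=1  J+j₁−j₂=0  J−j₁+j₂=3  j₁+j₂+J+1=5
(j₁±m₁, j₂±m₂, J±M) = (0,1,2,2,1,2)
P² = 8/5
sum k=1..1:
  [1] −1/2 = -1/2
S = -1/2
C² = P²·S² = 2/5 ; C = -0.632456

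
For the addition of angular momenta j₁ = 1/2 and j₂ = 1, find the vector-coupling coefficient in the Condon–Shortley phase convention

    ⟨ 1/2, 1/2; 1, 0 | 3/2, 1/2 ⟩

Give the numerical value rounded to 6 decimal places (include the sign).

j₁+j₂−J=0  J+j₁−j₂=1  J−j₁+j₂=2  j₁+j₂+J+1=4
(j₁±m₁, j₂±m₂, J±M) = (1,0,1,1,2,1)
P² = 2/3
sum k=0..0:
  [0] +1/1 = 1
S = 1
C² = P²·S² = 2/3 ; C = +0.816497

+√(2/3) = +0.816497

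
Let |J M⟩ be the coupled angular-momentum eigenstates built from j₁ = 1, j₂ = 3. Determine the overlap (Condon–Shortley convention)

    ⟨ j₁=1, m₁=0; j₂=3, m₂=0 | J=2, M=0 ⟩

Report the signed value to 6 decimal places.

-0.654654  (= −√(3/7))

√[5·2!0!4!/7! · 1!1!3!3!2!2!] = √(48/7)
  +(−1)^1/∏(1,1,0,2,0,2)! = -1/4  (running -1/4)
⟨..|..⟩ = √(48/7)·(-1/4) = -0.654654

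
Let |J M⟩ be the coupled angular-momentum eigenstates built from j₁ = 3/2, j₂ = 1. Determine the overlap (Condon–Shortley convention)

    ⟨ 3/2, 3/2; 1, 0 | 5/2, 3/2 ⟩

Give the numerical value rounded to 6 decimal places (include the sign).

triangle: 0!*3!*2!/6! = 12/720
(j±m)!: 3!*0!*1!*1!*4!*1! = 144
prefactor² = (2J+1)*Δ*N² = 72/5
  k=0: +1/(0!*0!*0!*1!*3!*1!) = 1/6
Σ = 1/6  ⇒  CG² = 72/5*1/6² = 2/5
CG = +√(2/5) = +0.632456

+√(2/5) ≈ +0.632456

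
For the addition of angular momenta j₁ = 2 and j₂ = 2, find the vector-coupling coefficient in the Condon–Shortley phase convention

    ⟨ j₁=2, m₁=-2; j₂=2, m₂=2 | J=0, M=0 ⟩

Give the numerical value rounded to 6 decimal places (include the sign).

triangle: 4!*0!*0!/5! = 24/120
(j±m)!: 0!*4!*4!*0!*0!*0! = 576
prefactor² = (2J+1)*Δ*N² = 576/5
  k=4: +1/(4!*0!*0!*0!*0!*0!) = 1/24
Σ = 1/24  ⇒  CG² = 576/5*1/24² = 1/5
CG = +√(1/5) = +0.447214

+0.447214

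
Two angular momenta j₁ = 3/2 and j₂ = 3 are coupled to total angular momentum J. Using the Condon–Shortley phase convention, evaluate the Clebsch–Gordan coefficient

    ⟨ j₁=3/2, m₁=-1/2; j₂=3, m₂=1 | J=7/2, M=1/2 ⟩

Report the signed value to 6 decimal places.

triangle: 1!×2!×5!/9! = 240/362880
(j±m)!: 1!×2!×4!×2!×4!×3! = 13824
prefactor² = (2J+1)×Δ×N² = 512/7
  k=0: +1/(0!×1!×2!×4!×0!×1!) = 1/48
  k=1: −1/(1!×0!×1!×3!×1!×2!) = -1/12
Σ = -1/16  ⇒  CG² = 512/7×(-1/16)² = 2/7
CG = −√(2/7) = -0.534522

−√(2/7) = -0.534522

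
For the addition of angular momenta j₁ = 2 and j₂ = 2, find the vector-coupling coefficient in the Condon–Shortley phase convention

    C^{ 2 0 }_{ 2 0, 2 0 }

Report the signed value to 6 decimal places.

−√(2/7) ≈ -0.534522

√[5·2!2!2!/7! · 2!2!2!2!2!2!] = √(32/63)
  +(−1)^0/∏(0,2,2,2,0,0)! = 1/8  (running 1/8)
  +(−1)^1/∏(1,1,1,1,1,1)! = -1  (running -7/8)
  +(−1)^2/∏(2,0,0,0,2,2)! = 1/8  (running -3/4)
⟨..|..⟩ = √(32/63)·(-3/4) = -0.534522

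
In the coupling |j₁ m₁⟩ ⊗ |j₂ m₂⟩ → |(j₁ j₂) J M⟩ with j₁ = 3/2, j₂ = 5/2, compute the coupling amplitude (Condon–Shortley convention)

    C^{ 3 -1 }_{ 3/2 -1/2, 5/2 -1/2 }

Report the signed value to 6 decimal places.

√[7·1!2!4!/8! · 1!2!2!3!2!4!] = √(48/5)
  +(−1)^0/∏(0,1,2,2,0,2)! = 1/8  (running 1/8)
  +(−1)^1/∏(1,0,1,1,1,3)! = -1/6  (running -1/24)
⟨..|..⟩ = √(48/5)·(-1/24) = -0.129099

−√(1/60) = -0.129099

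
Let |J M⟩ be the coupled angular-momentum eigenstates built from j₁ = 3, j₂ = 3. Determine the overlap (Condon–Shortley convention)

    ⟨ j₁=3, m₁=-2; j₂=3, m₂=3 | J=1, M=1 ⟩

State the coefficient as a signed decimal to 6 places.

triangle: 5!*1!*1!/8! = 120/40320
(j±m)!: 1!*5!*6!*0!*2!*0! = 172800
prefactor² = (2J+1)*Δ*N² = 10800/7
  k=5: −1/(5!*0!*0!*1!*1!*0!) = -1/120
Σ = -1/120  ⇒  CG² = 10800/7*(-1/120)² = 3/28
CG = −√(3/28) = -0.327327

-0.327327  (= −√(3/28))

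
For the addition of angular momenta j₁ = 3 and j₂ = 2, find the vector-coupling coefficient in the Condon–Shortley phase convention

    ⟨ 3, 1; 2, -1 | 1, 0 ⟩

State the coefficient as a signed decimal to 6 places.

j₁+j₂−J=4  J+j₁−j₂=2  J−j₁+j₂=0  j₁+j₂+J+1=7
(j₁±m₁, j₂±m₂, J±M) = (4,2,1,3,1,1)
P² = 288/35
sum k=1..1:
  [1] −1/6 = -1/6
S = -1/6
C² = P²·S² = 8/35 ; C = -0.478091

−√(8/35) = -0.478091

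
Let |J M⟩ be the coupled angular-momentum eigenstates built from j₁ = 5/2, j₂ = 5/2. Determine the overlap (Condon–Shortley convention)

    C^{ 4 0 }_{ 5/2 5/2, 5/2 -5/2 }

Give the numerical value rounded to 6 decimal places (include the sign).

+√(1/28) ≈ +0.188982

triangle: 1!·4!·4!/10! = 576/3628800
(j±m)!: 5!·0!·0!·5!·4!·4! = 8294400
prefactor² = (2J+1)·Δ·N² = 82944/7
  k=0: +1/(0!·1!·0!·0!·4!·4!) = 1/576
Σ = 1/576  ⇒  CG² = 82944/7·1/576² = 1/28
CG = +√(1/28) = +0.188982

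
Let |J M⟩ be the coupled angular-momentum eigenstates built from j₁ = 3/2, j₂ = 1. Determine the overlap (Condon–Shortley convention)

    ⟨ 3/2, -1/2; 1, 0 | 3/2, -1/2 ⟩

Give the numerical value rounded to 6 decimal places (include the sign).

j₁+j₂−J=1  J+j₁−j₂=2  J−j₁+j₂=1  j₁+j₂+J+1=5
(j₁±m₁, j₂±m₂, J±M) = (1,2,1,1,1,2)
P² = 4/15
sum k=0..1:
  [0] +1/2 = 1/2
  [1] −1/1 = -1
S = -1/2
C² = P²·S² = 1/15 ; C = -0.258199

-0.258199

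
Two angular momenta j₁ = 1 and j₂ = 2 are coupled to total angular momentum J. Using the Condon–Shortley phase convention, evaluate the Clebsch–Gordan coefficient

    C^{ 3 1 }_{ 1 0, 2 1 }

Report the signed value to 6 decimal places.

+√(8/15) ≈ +0.730297

j₁+j₂−J=0  J+j₁−j₂=2  J−j₁+j₂=4  j₁+j₂+J+1=7
(j₁±m₁, j₂±m₂, J±M) = (1,1,3,1,4,2)
P² = 96/5
sum k=0..0:
  [0] +1/6 = 1/6
S = 1/6
C² = P²·S² = 8/15 ; C = +0.730297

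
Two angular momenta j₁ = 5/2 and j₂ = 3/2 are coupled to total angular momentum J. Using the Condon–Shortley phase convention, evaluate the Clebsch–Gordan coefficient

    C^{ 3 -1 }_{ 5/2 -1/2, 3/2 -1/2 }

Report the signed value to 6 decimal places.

√[7·1!4!2!/8! · 2!3!1!2!2!4!] = √(48/5)
  +(−1)^0/∏(0,1,3,1,1,1)! = 1/6  (running 1/6)
  +(−1)^1/∏(1,0,2,0,2,2)! = -1/8  (running 1/24)
⟨..|..⟩ = √(48/5)·(1/24) = +0.129099

+√(1/60) = +0.129099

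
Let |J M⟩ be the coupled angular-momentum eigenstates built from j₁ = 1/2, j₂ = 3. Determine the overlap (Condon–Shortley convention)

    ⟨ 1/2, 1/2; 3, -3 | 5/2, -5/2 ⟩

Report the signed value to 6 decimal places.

√[6·1!0!5!/7! · 1!0!0!6!0!5!] = √(86400/7)
  +(−1)^0/∏(0,1,0,0,0,5)! = 1/120  (running 1/120)
⟨..|..⟩ = √(86400/7)·(1/120) = +0.925820

+√(6/7) ≈ +0.925820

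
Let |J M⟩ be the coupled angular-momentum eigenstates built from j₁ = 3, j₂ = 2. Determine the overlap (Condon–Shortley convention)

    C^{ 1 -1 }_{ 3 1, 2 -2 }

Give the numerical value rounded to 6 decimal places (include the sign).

+√(1/35) = +0.169031

j₁+j₂−J=4  J+j₁−j₂=2  J−j₁+j₂=0  j₁+j₂+J+1=7
(j₁±m₁, j₂±m₂, J±M) = (4,2,0,4,0,2)
P² = 2304/35
sum k=0..0:
  [0] +1/48 = 1/48
S = 1/48
C² = P²·S² = 1/35 ; C = +0.169031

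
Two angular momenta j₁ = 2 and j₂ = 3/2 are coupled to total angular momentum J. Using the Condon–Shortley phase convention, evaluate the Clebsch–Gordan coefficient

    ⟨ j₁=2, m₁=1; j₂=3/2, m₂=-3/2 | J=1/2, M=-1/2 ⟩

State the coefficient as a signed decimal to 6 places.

+√(1/10) = +0.316228

j₁+j₂−J=3  J+j₁−j₂=1  J−j₁+j₂=0  j₁+j₂+J+1=5
(j₁±m₁, j₂±m₂, J±M) = (3,1,0,3,0,1)
P² = 18/5
sum k=0..0:
  [0] +1/6 = 1/6
S = 1/6
C² = P²·S² = 1/10 ; C = +0.316228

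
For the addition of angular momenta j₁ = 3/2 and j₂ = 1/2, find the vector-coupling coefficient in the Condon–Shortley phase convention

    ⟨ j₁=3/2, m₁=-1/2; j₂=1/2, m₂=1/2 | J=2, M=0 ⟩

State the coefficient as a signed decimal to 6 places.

triangle: 0!×3!×1!/5! = 6/120
(j±m)!: 1!×2!×1!×0!×2!×2! = 8
prefactor² = (2J+1)×Δ×N² = 2
  k=0: +1/(0!×0!×2!×1!×1!×0!) = 1/2
Σ = 1/2  ⇒  CG² = 2×1/2² = 1/2
CG = +√(1/2) = +0.707107

+0.707107  (= +√(1/2))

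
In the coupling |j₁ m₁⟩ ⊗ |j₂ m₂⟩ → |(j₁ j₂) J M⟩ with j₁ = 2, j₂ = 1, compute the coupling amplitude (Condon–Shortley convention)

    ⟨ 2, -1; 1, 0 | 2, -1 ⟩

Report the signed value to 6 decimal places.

triangle: 1!·3!·1!/6! = 6/720
(j±m)!: 1!·3!·1!·1!·1!·3! = 36
prefactor² = (2J+1)·Δ·N² = 3/2
  k=0: +1/(0!·1!·3!·1!·0!·0!) = 1/6
  k=1: −1/(1!·0!·2!·0!·1!·1!) = -1/2
Σ = -1/3  ⇒  CG² = 3/2·(-1/3)² = 1/6
CG = −√(1/6) = -0.408248

−√(1/6) ≈ -0.408248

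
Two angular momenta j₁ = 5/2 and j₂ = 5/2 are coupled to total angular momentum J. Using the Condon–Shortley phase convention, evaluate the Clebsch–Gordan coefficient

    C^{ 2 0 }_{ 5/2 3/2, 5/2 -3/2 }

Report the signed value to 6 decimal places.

+√(1/84) ≈ +0.109109

j₁+j₂−J=3  J+j₁−j₂=2  J−j₁+j₂=2  j₁+j₂+J+1=8
(j₁±m₁, j₂±m₂, J±M) = (4,1,1,4,2,2)
P² = 48/7
sum k=0..1:
  [0] +1/6 = 1/6
  [1] −1/8 = -1/8
S = 1/24
C² = P²·S² = 1/84 ; C = +0.109109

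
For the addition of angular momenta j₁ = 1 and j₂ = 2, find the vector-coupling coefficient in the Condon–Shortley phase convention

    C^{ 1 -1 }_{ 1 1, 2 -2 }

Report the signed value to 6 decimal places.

√[3·2!0!2!/5! · 2!0!0!4!0!2!] = √(48/5)
  +(−1)^0/∏(0,2,0,0,0,2)! = 1/4  (running 1/4)
⟨..|..⟩ = √(48/5)·(1/4) = +0.774597

+0.774597  (= +√(3/5))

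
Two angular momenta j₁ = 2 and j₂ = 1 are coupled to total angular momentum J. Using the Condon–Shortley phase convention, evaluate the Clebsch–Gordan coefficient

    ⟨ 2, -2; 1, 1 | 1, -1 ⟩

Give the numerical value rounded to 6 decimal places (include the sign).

+√(3/5) ≈ +0.774597

√[3·2!2!0!/5! · 0!4!2!0!0!2!] = √(48/5)
  +(−1)^2/∏(2,0,2,0,0,0)! = 1/4  (running 1/4)
⟨..|..⟩ = √(48/5)·(1/4) = +0.774597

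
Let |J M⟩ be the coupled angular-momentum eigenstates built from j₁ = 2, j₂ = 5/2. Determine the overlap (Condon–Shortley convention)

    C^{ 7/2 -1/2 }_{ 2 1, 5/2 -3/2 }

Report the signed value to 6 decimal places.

+√(121/315) ≈ +0.619780

j₁+j₂−J=1  J+j₁−j₂=3  J−j₁+j₂=4  j₁+j₂+J+1=9
(j₁±m₁, j₂±m₂, J±M) = (3,1,1,4,3,4)
P² = 2304/35
sum k=0..1:
  [0] +1/12 = 1/12
  [1] −1/144 = -1/144
S = 11/144
C² = P²·S² = 121/315 ; C = +0.619780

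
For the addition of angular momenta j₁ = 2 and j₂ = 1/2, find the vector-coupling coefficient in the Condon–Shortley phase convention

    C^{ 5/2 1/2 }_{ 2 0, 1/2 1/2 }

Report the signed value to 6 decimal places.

+0.774597  (= +√(3/5))

triangle: 0!*4!*1!/6! = 24/720
(j±m)!: 2!*2!*1!*0!*3!*2! = 48
prefactor² = (2J+1)*Δ*N² = 48/5
  k=0: +1/(0!*0!*2!*1!*2!*0!) = 1/4
Σ = 1/4  ⇒  CG² = 48/5*1/4² = 3/5
CG = +√(3/5) = +0.774597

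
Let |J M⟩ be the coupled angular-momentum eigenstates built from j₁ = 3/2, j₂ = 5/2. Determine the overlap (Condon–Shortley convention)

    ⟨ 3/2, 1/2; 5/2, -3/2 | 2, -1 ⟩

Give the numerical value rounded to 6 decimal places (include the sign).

√[5·2!1!3!/7! · 2!1!1!4!1!3!] = √(24/7)
  +(−1)^0/∏(0,2,1,1,0,2)! = 1/4  (running 1/4)
  +(−1)^1/∏(1,1,0,0,1,3)! = -1/6  (running 1/12)
⟨..|..⟩ = √(24/7)·(1/12) = +0.154303

+√(1/42) = +0.154303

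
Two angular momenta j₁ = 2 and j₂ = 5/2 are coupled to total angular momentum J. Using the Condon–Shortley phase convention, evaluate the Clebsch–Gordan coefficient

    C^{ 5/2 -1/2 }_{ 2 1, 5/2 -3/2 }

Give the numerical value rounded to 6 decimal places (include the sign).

√[6·2!2!3!/8! · 3!1!1!4!2!3!] = √(216/35)
  +(−1)^0/∏(0,2,1,1,1,2)! = 1/4  (running 1/4)
  +(−1)^1/∏(1,1,0,0,2,3)! = -1/12  (running 1/6)
⟨..|..⟩ = √(216/35)·(1/6) = +0.414039

+√(6/35) ≈ +0.414039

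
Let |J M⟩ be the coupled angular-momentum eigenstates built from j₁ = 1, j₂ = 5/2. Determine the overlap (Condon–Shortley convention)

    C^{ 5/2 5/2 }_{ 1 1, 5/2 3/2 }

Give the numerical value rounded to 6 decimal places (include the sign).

+√(2/7) ≈ +0.534522

j₁+j₂−J=1  J+j₁−j₂=1  J−j₁+j₂=4  j₁+j₂+J+1=7
(j₁±m₁, j₂±m₂, J±M) = (2,0,4,1,5,0)
P² = 1152/7
sum k=0..0:
  [0] +1/24 = 1/24
S = 1/24
C² = P²·S² = 2/7 ; C = +0.534522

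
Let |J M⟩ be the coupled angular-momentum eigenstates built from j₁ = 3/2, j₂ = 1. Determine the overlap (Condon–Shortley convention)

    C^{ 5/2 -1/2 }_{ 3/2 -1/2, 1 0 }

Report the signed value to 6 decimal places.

+0.774597  (= +√(3/5))

j₁+j₂−J=0  J+j₁−j₂=3  J−j₁+j₂=2  j₁+j₂+J+1=6
(j₁±m₁, j₂±m₂, J±M) = (1,2,1,1,2,3)
P² = 12/5
sum k=0..0:
  [0] +1/2 = 1/2
S = 1/2
C² = P²·S² = 3/5 ; C = +0.774597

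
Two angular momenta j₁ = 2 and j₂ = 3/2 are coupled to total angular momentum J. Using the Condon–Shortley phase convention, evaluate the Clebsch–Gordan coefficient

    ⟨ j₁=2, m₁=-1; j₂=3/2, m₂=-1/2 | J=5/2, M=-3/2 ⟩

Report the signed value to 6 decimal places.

−√(1/35) = -0.169031

√[6·1!3!2!/7! · 1!3!1!2!1!4!] = √(144/35)
  +(−1)^0/∏(0,1,3,1,0,1)! = 1/6  (running 1/6)
  +(−1)^1/∏(1,0,2,0,1,2)! = -1/4  (running -1/12)
⟨..|..⟩ = √(144/35)·(-1/12) = -0.169031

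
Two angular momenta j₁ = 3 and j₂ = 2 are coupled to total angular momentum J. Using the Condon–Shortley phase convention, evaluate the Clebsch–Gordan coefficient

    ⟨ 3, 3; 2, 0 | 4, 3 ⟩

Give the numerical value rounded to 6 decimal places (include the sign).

j₁+j₂−J=1  J+j₁−j₂=5  J−j₁+j₂=3  j₁+j₂+J+1=10
(j₁±m₁, j₂±m₂, J±M) = (6,0,2,2,7,1)
P² = 25920
sum k=0..0:
  [0] +1/240 = 1/240
S = 1/240
C² = P²·S² = 9/20 ; C = +0.670820

+√(9/20) = +0.670820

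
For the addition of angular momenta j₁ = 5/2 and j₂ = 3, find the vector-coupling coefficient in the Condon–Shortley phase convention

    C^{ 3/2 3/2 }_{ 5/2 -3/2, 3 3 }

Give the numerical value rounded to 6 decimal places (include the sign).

√[4·4!1!2!/8! · 1!4!6!0!3!0!] = √(3456/7)
  +(−1)^4/∏(4,0,0,2,1,0)! = 1/48  (running 1/48)
⟨..|..⟩ = √(3456/7)·(1/48) = +0.462910

+0.462910  (= +√(3/14))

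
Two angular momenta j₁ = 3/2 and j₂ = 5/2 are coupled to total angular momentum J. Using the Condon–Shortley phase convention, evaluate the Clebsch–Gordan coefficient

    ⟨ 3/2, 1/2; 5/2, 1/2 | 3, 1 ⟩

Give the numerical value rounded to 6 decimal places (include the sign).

triangle: 1!×2!×4!/8! = 48/40320
(j±m)!: 2!×1!×3!×2!×4!×2! = 1152
prefactor² = (2J+1)×Δ×N² = 48/5
  k=0: +1/(0!×1!×1!×3!×1!×1!) = 1/6
  k=1: −1/(1!×0!×0!×2!×2!×2!) = -1/8
Σ = 1/24  ⇒  CG² = 48/5×1/24² = 1/60
CG = +√(1/60) = +0.129099

+0.129099  (= +√(1/60))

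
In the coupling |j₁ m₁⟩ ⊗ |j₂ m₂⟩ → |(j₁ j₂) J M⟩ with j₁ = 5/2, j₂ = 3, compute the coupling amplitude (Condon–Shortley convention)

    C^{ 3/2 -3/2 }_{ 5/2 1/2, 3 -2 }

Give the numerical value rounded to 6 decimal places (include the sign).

√[4·4!1!2!/8! · 3!2!1!5!0!3!] = √(288/7)
  +(−1)^1/∏(1,3,1,0,0,2)! = -1/12  (running -1/12)
⟨..|..⟩ = √(288/7)·(-1/12) = -0.534522

-0.534522  (= −√(2/7))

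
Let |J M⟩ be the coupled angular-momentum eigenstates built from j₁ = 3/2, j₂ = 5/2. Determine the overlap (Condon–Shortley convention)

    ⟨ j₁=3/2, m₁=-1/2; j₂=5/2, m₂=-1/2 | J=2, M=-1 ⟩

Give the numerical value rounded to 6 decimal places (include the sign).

−√(25/84) = -0.545545

triangle: 2!*1!*3!/7! = 12/5040
(j±m)!: 1!*2!*2!*3!*1!*3! = 144
prefactor² = (2J+1)*Δ*N² = 12/7
  k=1: −1/(1!*1!*1!*1!*0!*2!) = -1/2
  k=2: +1/(2!*0!*0!*0!*1!*3!) = 1/12
Σ = -5/12  ⇒  CG² = 12/7*(-5/12)² = 25/84
CG = −√(25/84) = -0.545545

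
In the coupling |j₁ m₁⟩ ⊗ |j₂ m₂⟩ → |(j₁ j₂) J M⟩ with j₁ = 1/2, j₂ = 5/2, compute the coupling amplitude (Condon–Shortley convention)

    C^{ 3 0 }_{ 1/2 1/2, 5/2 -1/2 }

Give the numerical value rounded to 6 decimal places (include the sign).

√[7·0!1!5!/7! · 1!0!2!3!3!3!] = √(72)
  +(−1)^0/∏(0,0,0,2,1,3)! = 1/12  (running 1/12)
⟨..|..⟩ = √(72)·(1/12) = +0.707107

+√(1/2) ≈ +0.707107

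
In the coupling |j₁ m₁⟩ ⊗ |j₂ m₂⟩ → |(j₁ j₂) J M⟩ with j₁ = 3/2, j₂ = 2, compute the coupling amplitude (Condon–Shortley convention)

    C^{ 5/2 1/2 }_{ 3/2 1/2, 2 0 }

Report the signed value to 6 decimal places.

+0.292770

j₁+j₂−J=1  J+j₁−j₂=2  J−j₁+j₂=3  j₁+j₂+J+1=7
(j₁±m₁, j₂±m₂, J±M) = (2,1,2,2,3,2)
P² = 48/35
sum k=0..1:
  [0] +1/2 = 1/2
  [1] −1/4 = -1/4
S = 1/4
C² = P²·S² = 3/35 ; C = +0.292770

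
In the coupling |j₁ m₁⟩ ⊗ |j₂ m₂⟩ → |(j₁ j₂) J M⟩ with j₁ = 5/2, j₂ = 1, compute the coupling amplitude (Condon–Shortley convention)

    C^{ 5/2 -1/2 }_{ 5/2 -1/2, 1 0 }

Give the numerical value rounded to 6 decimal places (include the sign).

−√(1/35) = -0.169031

j₁+j₂−J=1  J+j₁−j₂=4  J−j₁+j₂=1  j₁+j₂+J+1=7
(j₁±m₁, j₂±m₂, J±M) = (2,3,1,1,2,3)
P² = 144/35
sum k=0..1:
  [0] +1/6 = 1/6
  [1] −1/4 = -1/4
S = -1/12
C² = P²·S² = 1/35 ; C = -0.169031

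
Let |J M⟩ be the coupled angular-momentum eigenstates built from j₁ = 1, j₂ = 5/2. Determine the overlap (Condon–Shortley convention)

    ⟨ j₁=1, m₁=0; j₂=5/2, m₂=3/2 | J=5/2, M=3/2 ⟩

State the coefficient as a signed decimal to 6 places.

j₁+j₂−J=1  J+j₁−j₂=1  J−j₁+j₂=4  j₁+j₂+J+1=7
(j₁±m₁, j₂±m₂, J±M) = (1,1,4,1,4,1)
P² = 576/35
sum k=0..1:
  [0] +1/24 = 1/24
  [1] −1/6 = -1/6
S = -1/8
C² = P²·S² = 9/35 ; C = -0.507093

−√(9/35) ≈ -0.507093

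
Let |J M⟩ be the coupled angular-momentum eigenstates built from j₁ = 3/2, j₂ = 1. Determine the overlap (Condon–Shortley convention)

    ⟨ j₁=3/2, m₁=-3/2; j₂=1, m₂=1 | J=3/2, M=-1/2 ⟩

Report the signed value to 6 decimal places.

−√(2/5) = -0.632456

j₁+j₂−J=1  J+j₁−j₂=2  J−j₁+j₂=1  j₁+j₂+J+1=5
(j₁±m₁, j₂±m₂, J±M) = (0,3,2,0,1,2)
P² = 8/5
sum k=1..1:
  [1] −1/2 = -1/2
S = -1/2
C² = P²·S² = 2/5 ; C = -0.632456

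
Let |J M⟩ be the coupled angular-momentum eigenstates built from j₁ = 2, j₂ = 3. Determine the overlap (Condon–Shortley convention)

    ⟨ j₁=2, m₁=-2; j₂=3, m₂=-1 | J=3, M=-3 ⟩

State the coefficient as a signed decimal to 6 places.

triangle: 2!*2!*4!/9! = 96/362880
(j±m)!: 0!*4!*2!*4!*0!*6! = 829440
prefactor² = (2J+1)*Δ*N² = 1536
  k=2: +1/(2!*0!*2!*0!*0!*4!) = 1/96
Σ = 1/96  ⇒  CG² = 1536*1/96² = 1/6
CG = +√(1/6) = +0.408248

+√(1/6) = +0.408248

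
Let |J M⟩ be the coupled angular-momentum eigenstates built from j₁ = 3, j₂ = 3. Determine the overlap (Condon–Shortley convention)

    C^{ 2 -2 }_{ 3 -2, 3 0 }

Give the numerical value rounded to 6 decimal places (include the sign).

j₁+j₂−J=4  J+j₁−j₂=2  J−j₁+j₂=2  j₁+j₂+J+1=9
(j₁±m₁, j₂±m₂, J±M) = (1,5,3,3,0,4)
P² = 960/7
sum k=3..3:
  [3] −1/24 = -1/24
S = -1/24
C² = P²·S² = 5/21 ; C = -0.487950

−√(5/21) = -0.487950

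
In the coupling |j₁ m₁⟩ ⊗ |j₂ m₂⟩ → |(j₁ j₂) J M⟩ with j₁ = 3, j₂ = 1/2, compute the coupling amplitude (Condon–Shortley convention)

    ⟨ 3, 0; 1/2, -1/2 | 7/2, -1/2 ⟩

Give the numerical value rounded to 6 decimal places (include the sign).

+√(4/7) ≈ +0.755929

j₁+j₂−J=0  J+j₁−j₂=6  J−j₁+j₂=1  j₁+j₂+J+1=8
(j₁±m₁, j₂±m₂, J±M) = (3,3,0,1,3,4)
P² = 5184/7
sum k=0..0:
  [0] +1/36 = 1/36
S = 1/36
C² = P²·S² = 4/7 ; C = +0.755929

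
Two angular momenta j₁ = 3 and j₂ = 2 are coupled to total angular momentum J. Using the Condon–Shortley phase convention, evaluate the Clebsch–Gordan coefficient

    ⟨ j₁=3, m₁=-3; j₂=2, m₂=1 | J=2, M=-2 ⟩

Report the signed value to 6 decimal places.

triangle: 3!×3!×1!/8! = 36/40320
(j±m)!: 0!×6!×3!×1!×0!×4! = 103680
prefactor² = (2J+1)×Δ×N² = 3240/7
  k=3: −1/(3!×0!×3!×0!×0!×1!) = -1/36
Σ = -1/36  ⇒  CG² = 3240/7×(-1/36)² = 5/14
CG = −√(5/14) = -0.597614

−√(5/14) ≈ -0.597614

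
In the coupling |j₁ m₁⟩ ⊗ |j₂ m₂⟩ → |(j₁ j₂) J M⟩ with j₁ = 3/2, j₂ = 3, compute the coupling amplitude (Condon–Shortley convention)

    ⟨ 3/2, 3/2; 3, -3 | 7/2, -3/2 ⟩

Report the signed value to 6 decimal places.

+0.308607

√[8·1!2!5!/9! · 3!0!0!6!2!5!] = √(38400/7)
  +(−1)^0/∏(0,1,0,0,2,5)! = 1/240  (running 1/240)
⟨..|..⟩ = √(38400/7)·(1/240) = +0.308607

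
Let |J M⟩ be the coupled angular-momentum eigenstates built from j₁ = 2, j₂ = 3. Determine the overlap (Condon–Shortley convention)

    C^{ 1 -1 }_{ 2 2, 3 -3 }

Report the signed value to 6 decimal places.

triangle: 4!·0!·2!/7! = 48/5040
(j±m)!: 4!·0!·0!·6!·0!·2! = 34560
prefactor² = (2J+1)·Δ·N² = 6912/7
  k=0: +1/(0!·4!·0!·0!·0!·2!) = 1/48
Σ = 1/48  ⇒  CG² = 6912/7·1/48² = 3/7
CG = +√(3/7) = +0.654654

+√(3/7) = +0.654654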